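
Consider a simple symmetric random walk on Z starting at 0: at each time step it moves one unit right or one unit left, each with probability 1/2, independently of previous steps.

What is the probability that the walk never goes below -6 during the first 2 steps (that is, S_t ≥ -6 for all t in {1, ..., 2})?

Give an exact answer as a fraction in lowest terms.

Let f(t,s) = #length-t paths at position s with S_1..S_t all ≥ -6.
f(t,s) = f(t-1,s-1) + f(t-1,s+1) for s ≥ -6; f(t,s) = 0 for s < -6.
t=0: f(0,0)=1
t=1: f(1,-1)=1 f(1,1)=1
t=2: f(2,-2)=1 f(2,0)=2 f(2,2)=1
Σ_s f(2,s) = 4
P = 4/4 = 1

Answer: 1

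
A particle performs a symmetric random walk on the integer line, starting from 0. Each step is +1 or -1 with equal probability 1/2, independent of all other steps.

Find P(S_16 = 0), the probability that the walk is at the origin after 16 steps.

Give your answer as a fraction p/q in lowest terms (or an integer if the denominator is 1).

To return to 0 after 16 steps: need exactly 8 steps of +1 and 8 of -1.
Favorable paths: C(16,8) = 12870
Total paths: 2^16 = 65536
P = 12870/65536 = 6435/32768

Answer: 6435/32768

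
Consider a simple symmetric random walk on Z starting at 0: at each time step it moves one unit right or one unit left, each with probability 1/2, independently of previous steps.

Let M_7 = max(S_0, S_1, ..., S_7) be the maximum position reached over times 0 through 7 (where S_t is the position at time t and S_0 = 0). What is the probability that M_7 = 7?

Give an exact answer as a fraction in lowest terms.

Let M_7 = max(S_0,...,S_7). Use the reflection principle: for j ≥ 1, #{paths with M_7 ≥ j} = #{S_7 ≥ j} + #{S_7 ≥ j+1}.
By reflection, #{M_7 ≥ 7} = #{S_7 ≥ 7} + #{S_7 ≥ 8} = 1 + 0 = 1.
#{M_7 ≥ 8} = #{S_7 ≥ 8} + #{S_7 ≥ 9} = 0 + 0 = 0.
#{M_7 = 7} = 1 - 0 = 1.
P(M_7 = 7) = 1/128 = 1/128

Answer: 1/128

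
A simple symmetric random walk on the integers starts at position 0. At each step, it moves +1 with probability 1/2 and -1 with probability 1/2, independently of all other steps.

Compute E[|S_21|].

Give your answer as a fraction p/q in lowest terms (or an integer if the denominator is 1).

Answer: 969969/262144

Derivation:
S_21 takes values m ≡ 1 (mod 2) with |m| ≤ 21; P(S_21=m) = C(21,(21+m)/2)/2^21.
Total paths: 2^21 = 2097152
Distribution: P(S=-21)=1/2097152, P(S=-19)=21/2097152, P(S=-17)=210/2097152, P(S=-15)=1330/2097152, P(S=-13)=5985/2097152, P(S=-11)=20349/2097152, P(S=-9)=54264/2097152, P(S=-7)=116280/2097152, P(S=-5)=203490/2097152, P(S=-3)=293930/2097152, P(S=-1)=352716/2097152, P(S=1)=352716/2097152, P(S=3)=293930/2097152, P(S=5)=203490/2097152, P(S=7)=116280/2097152, P(S=9)=54264/2097152, P(S=11)=20349/2097152, P(S=13)=5985/2097152, P(S=15)=1330/2097152, P(S=17)=210/2097152, P(S=19)=21/2097152, P(S=21)=1/2097152
E[|S_21|] = Σ_m |m|·P(S_21=m) = 7759752/2097152 = 969969/262144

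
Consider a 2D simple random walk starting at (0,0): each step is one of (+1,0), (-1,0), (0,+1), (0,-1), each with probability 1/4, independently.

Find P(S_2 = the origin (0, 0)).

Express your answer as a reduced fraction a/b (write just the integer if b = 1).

Answer: 1/4

Derivation:
Let h be the number of horizontal steps (so 2-h are vertical). To end at (0,0) need (h+0)/2 right-steps and ((2-h)+0)/2 up-steps.
Sum over h with 0 ≤ h ≤ 2, h ≡ 0 (mod 2), 2-h ≡ 0 (mod 2):
h=0: C(2,0)·C(0,0)·C(2,1) = 1·1·2 = 2
h=2: C(2,2)·C(2,1)·C(0,0) = 1·2·1 = 2
Total favorable: 4
Total paths: 4^2 = 16
P = 4/16 = 1/4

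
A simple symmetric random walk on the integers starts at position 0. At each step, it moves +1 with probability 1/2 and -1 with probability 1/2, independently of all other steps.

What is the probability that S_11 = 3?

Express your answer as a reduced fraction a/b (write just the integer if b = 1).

To reach position 3 after 11 steps: need 7 steps of +1 and 4 of -1.
Favorable paths: C(11,7) = 330
Total paths: 2^11 = 2048
P = 330/2048 = 165/1024

Answer: 165/1024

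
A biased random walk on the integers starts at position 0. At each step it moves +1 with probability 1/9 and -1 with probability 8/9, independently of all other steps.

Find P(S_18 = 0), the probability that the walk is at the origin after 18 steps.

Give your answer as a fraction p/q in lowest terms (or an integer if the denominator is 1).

Answer: 6525665935360/150094635296999121

Derivation:
To be at 0 after 18 steps: need exactly 9 steps of +1 and 9 of -1.
Number of such sequences: C(18,9) = 48620
Each has probability (1/9)^9 · (8/9)^9 = 134217728/150094635296999121
P = 48620 · 134217728/150094635296999121 = 6525665935360/150094635296999121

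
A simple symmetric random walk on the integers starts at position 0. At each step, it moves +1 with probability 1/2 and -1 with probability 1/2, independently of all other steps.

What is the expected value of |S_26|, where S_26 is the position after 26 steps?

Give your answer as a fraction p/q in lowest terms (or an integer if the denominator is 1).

S_26 takes values m ≡ 0 (mod 2) with |m| ≤ 26; P(S_26=m) = C(26,(26+m)/2)/2^26.
Total paths: 2^26 = 67108864
Distribution: P(S=-26)=1/67108864, P(S=-24)=26/67108864, P(S=-22)=325/67108864, P(S=-20)=2600/67108864, P(S=-18)=14950/67108864, P(S=-16)=65780/67108864, P(S=-14)=230230/67108864, P(S=-12)=657800/67108864, P(S=-10)=1562275/67108864, P(S=-8)=3124550/67108864, P(S=-6)=5311735/67108864, P(S=-4)=7726160/67108864, P(S=-2)=9657700/67108864, P(S=0)=10400600/67108864, P(S=2)=9657700/67108864, P(S=4)=7726160/67108864, P(S=6)=5311735/67108864, P(S=8)=3124550/67108864, P(S=10)=1562275/67108864, P(S=12)=657800/67108864, P(S=14)=230230/67108864, P(S=16)=65780/67108864, P(S=18)=14950/67108864, P(S=20)=2600/67108864, P(S=22)=325/67108864, P(S=24)=26/67108864, P(S=26)=1/67108864
E[|S_26|] = Σ_m |m|·P(S_26=m) = 270415600/67108864 = 16900975/4194304

Answer: 16900975/4194304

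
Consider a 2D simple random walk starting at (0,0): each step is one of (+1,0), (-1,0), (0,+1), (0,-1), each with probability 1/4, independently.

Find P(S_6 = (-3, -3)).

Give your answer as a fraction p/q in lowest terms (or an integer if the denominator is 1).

Answer: 5/1024

Derivation:
Let h be the number of horizontal steps (so 6-h are vertical). To end at (-3,-3) need (h-3)/2 right-steps and ((6-h)-3)/2 up-steps.
Sum over h with 3 ≤ h ≤ 3, h ≡ 1 (mod 2), 6-h ≡ 1 (mod 2):
h=3: C(6,3)·C(3,0)·C(3,0) = 20·1·1 = 20
Total favorable: 20
Total paths: 4^6 = 4096
P = 20/4096 = 5/1024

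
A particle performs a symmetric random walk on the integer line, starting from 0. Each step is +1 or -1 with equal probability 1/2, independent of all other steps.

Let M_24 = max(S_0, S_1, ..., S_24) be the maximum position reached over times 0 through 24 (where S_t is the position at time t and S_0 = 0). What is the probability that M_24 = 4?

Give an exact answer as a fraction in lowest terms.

Let M_24 = max(S_0,...,S_24). Use the reflection principle: for j ≥ 1, #{paths with M_24 ≥ j} = #{S_24 ≥ j} + #{S_24 ≥ j+1}.
By reflection, #{M_24 ≥ 4} = #{S_24 ≥ 4} + #{S_24 ≥ 5} = 4540386 + 2579130 = 7119516.
#{M_24 ≥ 5} = #{S_24 ≥ 5} + #{S_24 ≥ 6} = 2579130 + 2579130 = 5158260.
#{M_24 = 4} = 7119516 - 5158260 = 1961256.
P(M_24 = 4) = 1961256/16777216 = 245157/2097152

Answer: 245157/2097152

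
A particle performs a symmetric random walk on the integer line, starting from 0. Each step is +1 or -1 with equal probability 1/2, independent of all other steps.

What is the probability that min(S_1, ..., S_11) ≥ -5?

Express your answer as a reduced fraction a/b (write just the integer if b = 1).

Answer: 957/1024

Derivation:
Let f(t,s) = #length-t paths at position s with S_1..S_t all ≥ -5.
f(t,s) = f(t-1,s-1) + f(t-1,s+1) for s ≥ -5; f(t,s) = 0 for s < -5.
t=0: f(0,0)=1
t=1: f(1,-1)=1 f(1,1)=1
t=2: f(2,-2)=1 f(2,0)=2 f(2,2)=1
t=3: f(3,-3)=1 f(3,-1)=3 f(3,1)=3 f(3,3)=1
t=4: f(4,-4)=1 f(4,-2)=4 f(4,0)=6 f(4,2)=4 f(4,4)=1
t=5: f(5,-5)=1 f(5,-3)=5 f(5,-1)=10 f(5,1)=10 f(5,3)=5 f(5,5)=1
t=6: f(6,-4)=6 f(6,-2)=15 f(6,0)=20 f(6,2)=15 f(6,4)=6 f(6,6)=1
t=7: f(7,-5)=6 f(7,-3)=21 f(7,-1)=35 f(7,1)=35 f(7,3)=21 f(7,5)=7 f(7,7)=1
t=8: f(8,-4)=27 f(8,-2)=56 f(8,0)=70 f(8,2)=56 f(8,4)=28 f(8,6)=8 f(8,8)=1
t=9: f(9,-5)=27 f(9,-3)=83 f(9,-1)=126 f(9,1)=126 f(9,3)=84 f(9,5)=36 f(9,7)=9 f(9,9)=1
t=10: f(10,-4)=110 f(10,-2)=209 f(10,0)=252 f(10,2)=210 f(10,4)=120 f(10,6)=45 f(10,8)=10 f(10,10)=1
t=11: f(11,-5)=110 f(11,-3)=319 f(11,-1)=461 f(11,1)=462 f(11,3)=330 f(11,5)=165 f(11,7)=55 f(11,9)=11 f(11,11)=1
Σ_s f(11,s) = 1914
P = 1914/2048 = 957/1024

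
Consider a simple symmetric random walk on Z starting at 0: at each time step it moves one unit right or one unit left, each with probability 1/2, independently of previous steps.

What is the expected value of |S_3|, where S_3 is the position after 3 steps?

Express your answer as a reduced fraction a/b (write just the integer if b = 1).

Answer: 3/2

Derivation:
S_3 takes values m ≡ 1 (mod 2) with |m| ≤ 3; P(S_3=m) = C(3,(3+m)/2)/2^3.
Total paths: 2^3 = 8
Distribution: P(S=-3)=1/8, P(S=-1)=3/8, P(S=1)=3/8, P(S=3)=1/8
E[|S_3|] = Σ_m |m|·P(S_3=m) = 12/8 = 3/2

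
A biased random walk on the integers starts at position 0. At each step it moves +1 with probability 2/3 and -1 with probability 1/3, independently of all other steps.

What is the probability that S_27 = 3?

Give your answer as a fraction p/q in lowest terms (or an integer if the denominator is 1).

To reach position 3 after 27 steps: need 15 steps of +1 and 12 steps of -1.
Number of such sequences: C(27,15) = 17383860
Each has probability (2/3)^15 · (1/3)^12 = 32768/7625597484987
P = 17383860 · 32768/7625597484987 = 63292702720/847288609443

Answer: 63292702720/847288609443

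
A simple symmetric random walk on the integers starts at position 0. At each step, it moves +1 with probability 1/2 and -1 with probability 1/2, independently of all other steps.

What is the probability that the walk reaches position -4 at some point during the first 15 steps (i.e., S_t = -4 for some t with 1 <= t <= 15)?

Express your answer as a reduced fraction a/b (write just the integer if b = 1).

Count via complement. Let g(t,s) = #length-t paths at position s with S_1..S_t all ≠ -4.
g(t,s) = g(t-1,s-1) + g(t-1,s+1) for s ≠ -4; g(t,-4) = 0.
t=0: g(0,0)=1
t=1: g(1,-1)=1 g(1,1)=1
t=2: g(2,-2)=1 g(2,0)=2 g(2,2)=1
t=3: g(3,-3)=1 g(3,-1)=3 g(3,1)=3 g(3,3)=1
t=4: g(4,-2)=4 g(4,0)=6 g(4,2)=4 g(4,4)=1
t=5: g(5,-3)=4 g(5,-1)=10 g(5,1)=10 g(5,3)=5 g(5,5)=1
t=6: g(6,-2)=14 g(6,0)=20 g(6,2)=15 g(6,4)=6 g(6,6)=1
t=7: g(7,-3)=14 g(7,-1)=34 g(7,1)=35 g(7,3)=21 g(7,5)=7 g(7,7)=1
t=8: g(8,-2)=48 g(8,0)=69 g(8,2)=56 g(8,4)=28 g(8,6)=8 g(8,8)=1
t=9: g(9,-3)=48 g(9,-1)=117 g(9,1)=125 g(9,3)=84 g(9,5)=36 g(9,7)=9 g(9,9)=1
t=10: g(10,-2)=165 g(10,0)=242 g(10,2)=209 g(10,4)=120 g(10,6)=45 g(10,8)=10 g(10,10)=1
t=11: g(11,-3)=165 g(11,-1)=407 g(11,1)=451 g(11,3)=329 g(11,5)=165 g(11,7)=55 g(11,9)=11 g(11,11)=1
t=12: g(12,-2)=572 g(12,0)=858 g(12,2)=780 g(12,4)=494 g(12,6)=220 g(12,8)=66 g(12,10)=12 g(12,12)=1
t=13: g(13,-3)=572 g(13,-1)=1430 g(13,1)=1638 g(13,3)=1274 g(13,5)=714 g(13,7)=286 g(13,9)=78 g(13,11)=13 g(13,13)=1
t=14: g(14,-2)=2002 g(14,0)=3068 g(14,2)=2912 g(14,4)=1988 g(14,6)=1000 g(14,8)=364 g(14,10)=91 g(14,12)=14 g(14,14)=1
t=15: g(15,-3)=2002 g(15,-1)=5070 g(15,1)=5980 g(15,3)=4900 g(15,5)=2988 g(15,7)=1364 g(15,9)=455 g(15,11)=105 g(15,13)=15 g(15,15)=1
Paths never hitting -4: Σ_s g(15,s) = 22880
Paths hitting -4: 2^15 - 22880 = 9888
P = 9888/32768 = 309/1024

Answer: 309/1024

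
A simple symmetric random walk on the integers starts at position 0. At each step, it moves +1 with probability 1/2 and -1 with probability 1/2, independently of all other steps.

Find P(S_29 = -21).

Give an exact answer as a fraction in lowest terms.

To reach position -21 after 29 steps: need 4 steps of +1 and 25 of -1.
Favorable paths: C(29,4) = 23751
Total paths: 2^29 = 536870912
P = 23751/536870912 = 23751/536870912

Answer: 23751/536870912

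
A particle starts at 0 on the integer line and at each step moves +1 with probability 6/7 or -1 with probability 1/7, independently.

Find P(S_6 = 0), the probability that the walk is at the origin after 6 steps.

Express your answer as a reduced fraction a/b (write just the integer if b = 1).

Answer: 4320/117649

Derivation:
To be at 0 after 6 steps: need exactly 3 steps of +1 and 3 of -1.
Number of such sequences: C(6,3) = 20
Each has probability (6/7)^3 · (1/7)^3 = 216/117649
P = 20 · 216/117649 = 4320/117649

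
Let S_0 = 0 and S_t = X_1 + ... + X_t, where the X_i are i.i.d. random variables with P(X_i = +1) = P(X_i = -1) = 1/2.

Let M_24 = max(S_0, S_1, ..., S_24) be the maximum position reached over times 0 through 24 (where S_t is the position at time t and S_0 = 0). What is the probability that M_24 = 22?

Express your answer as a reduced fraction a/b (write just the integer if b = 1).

Let M_24 = max(S_0,...,S_24). Use the reflection principle: for j ≥ 1, #{paths with M_24 ≥ j} = #{S_24 ≥ j} + #{S_24 ≥ j+1}.
By reflection, #{M_24 ≥ 22} = #{S_24 ≥ 22} + #{S_24 ≥ 23} = 25 + 1 = 26.
#{M_24 ≥ 23} = #{S_24 ≥ 23} + #{S_24 ≥ 24} = 1 + 1 = 2.
#{M_24 = 22} = 26 - 2 = 24.
P(M_24 = 22) = 24/16777216 = 3/2097152

Answer: 3/2097152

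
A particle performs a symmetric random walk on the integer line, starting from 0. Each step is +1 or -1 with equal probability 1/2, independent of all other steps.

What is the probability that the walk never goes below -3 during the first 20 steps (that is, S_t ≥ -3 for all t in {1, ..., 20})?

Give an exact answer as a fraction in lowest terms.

Let f(t,s) = #length-t paths at position s with S_1..S_t all ≥ -3.
f(t,s) = f(t-1,s-1) + f(t-1,s+1) for s ≥ -3; f(t,s) = 0 for s < -3.
t=0: f(0,0)=1
t=1: f(1,-1)=1 f(1,1)=1
t=2: f(2,-2)=1 f(2,0)=2 f(2,2)=1
t=3: f(3,-3)=1 f(3,-1)=3 f(3,1)=3 f(3,3)=1
t=4: f(4,-2)=4 f(4,0)=6 f(4,2)=4 f(4,4)=1
t=5: f(5,-3)=4 f(5,-1)=10 f(5,1)=10 f(5,3)=5 f(5,5)=1
t=6: f(6,-2)=14 f(6,0)=20 f(6,2)=15 f(6,4)=6 f(6,6)=1
t=7: f(7,-3)=14 f(7,-1)=34 f(7,1)=35 f(7,3)=21 f(7,5)=7 f(7,7)=1
t=8: f(8,-2)=48 f(8,0)=69 f(8,2)=56 f(8,4)=28 f(8,6)=8 f(8,8)=1
t=9: f(9,-3)=48 f(9,-1)=117 f(9,1)=125 f(9,3)=84 f(9,5)=36 f(9,7)=9 f(9,9)=1
t=10: f(10,-2)=165 f(10,0)=242 f(10,2)=209 f(10,4)=120 f(10,6)=45 f(10,8)=10 f(10,10)=1
t=11: f(11,-3)=165 f(11,-1)=407 f(11,1)=451 f(11,3)=329 f(11,5)=165 f(11,7)=55 f(11,9)=11 f(11,11)=1
t=12: f(12,-2)=572 f(12,0)=858 f(12,2)=780 f(12,4)=494 f(12,6)=220 f(12,8)=66 f(12,10)=12 f(12,12)=1
t=13: f(13,-3)=572 f(13,-1)=1430 f(13,1)=1638 f(13,3)=1274 f(13,5)=714 f(13,7)=286 f(13,9)=78 f(13,11)=13 f(13,13)=1
t=14: f(14,-2)=2002 f(14,0)=3068 f(14,2)=2912 f(14,4)=1988 f(14,6)=1000 f(14,8)=364 f(14,10)=91 f(14,12)=14 f(14,14)=1
t=15: f(15,-3)=2002 f(15,-1)=5070 f(15,1)=5980 f(15,3)=4900 f(15,5)=2988 f(15,7)=1364 f(15,9)=455 f(15,11)=105 f(15,13)=15 f(15,15)=1
t=16: f(16,-2)=7072 f(16,0)=11050 f(16,2)=10880 f(16,4)=7888 f(16,6)=4352 f(16,8)=1819 f(16,10)=560 f(16,12)=120 f(16,14)=16 f(16,16)=1
t=17: f(17,-3)=7072 f(17,-1)=18122 f(17,1)=21930 f(17,3)=18768 f(17,5)=12240 f(17,7)=6171 f(17,9)=2379 f(17,11)=680 f(17,13)=136 f(17,15)=17 f(17,17)=1
t=18: f(18,-2)=25194 f(18,0)=40052 f(18,2)=40698 f(18,4)=31008 f(18,6)=18411 f(18,8)=8550 f(18,10)=3059 f(18,12)=816 f(18,14)=153 f(18,16)=18 f(18,18)=1
t=19: f(19,-3)=25194 f(19,-1)=65246 f(19,1)=80750 f(19,3)=71706 f(19,5)=49419 f(19,7)=26961 f(19,9)=11609 f(19,11)=3875 f(19,13)=969 f(19,15)=171 f(19,17)=19 f(19,19)=1
t=20: f(20,-2)=90440 f(20,0)=145996 f(20,2)=152456 f(20,4)=121125 f(20,6)=76380 f(20,8)=38570 f(20,10)=15484 f(20,12)=4844 f(20,14)=1140 f(20,16)=190 f(20,18)=20 f(20,20)=1
Σ_s f(20,s) = 646646
P = 646646/1048576 = 323323/524288

Answer: 323323/524288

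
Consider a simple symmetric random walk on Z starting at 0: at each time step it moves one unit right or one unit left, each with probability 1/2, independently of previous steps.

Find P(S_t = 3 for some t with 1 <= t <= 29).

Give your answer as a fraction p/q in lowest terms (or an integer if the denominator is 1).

Count via complement. Let g(t,s) = #length-t paths at position s with S_1..S_t all ≠ 3.
g(t,s) = g(t-1,s-1) + g(t-1,s+1) for s ≠ 3; g(t,3) = 0.
t=0: g(0,0)=1
t=1: g(1,-1)=1 g(1,1)=1
t=2: g(2,-2)=1 g(2,0)=2 g(2,2)=1
t=3: g(3,-3)=1 g(3,-1)=3 g(3,1)=3
t=4: g(4,-4)=1 g(4,-2)=4 g(4,0)=6 g(4,2)=3
t=5: g(5,-5)=1 g(5,-3)=5 g(5,-1)=10 g(5,1)=9
t=6: g(6,-6)=1 g(6,-4)=6 g(6,-2)=15 g(6,0)=19 g(6,2)=9
t=7: g(7,-7)=1 g(7,-5)=7 g(7,-3)=21 g(7,-1)=34 g(7,1)=28
t=8: g(8,-8)=1 g(8,-6)=8 g(8,-4)=28 g(8,-2)=55 g(8,0)=62 g(8,2)=28
t=9: g(9,-9)=1 g(9,-7)=9 g(9,-5)=36 g(9,-3)=83 g(9,-1)=117 g(9,1)=90
t=10: g(10,-10)=1 g(10,-8)=10 g(10,-6)=45 g(10,-4)=119 g(10,-2)=200 g(10,0)=207 g(10,2)=90
t=11: g(11,-11)=1 g(11,-9)=11 g(11,-7)=55 g(11,-5)=164 g(11,-3)=319 g(11,-1)=407 g(11,1)=297
t=12: g(12,-12)=1 g(12,-10)=12 g(12,-8)=66 g(12,-6)=219 g(12,-4)=483 g(12,-2)=726 g(12,0)=704 g(12,2)=297
t=13: g(13,-13)=1 g(13,-11)=13 g(13,-9)=78 g(13,-7)=285 g(13,-5)=702 g(13,-3)=1209 g(13,-1)=1430 g(13,1)=1001
t=14: g(14,-14)=1 g(14,-12)=14 g(14,-10)=91 g(14,-8)=363 g(14,-6)=987 g(14,-4)=1911 g(14,-2)=2639 g(14,0)=2431 g(14,2)=1001
t=15: g(15,-15)=1 g(15,-13)=15 g(15,-11)=105 g(15,-9)=454 g(15,-7)=1350 g(15,-5)=2898 g(15,-3)=4550 g(15,-1)=5070 g(15,1)=3432
t=16: g(16,-16)=1 g(16,-14)=16 g(16,-12)=120 g(16,-10)=559 g(16,-8)=1804 g(16,-6)=4248 g(16,-4)=7448 g(16,-2)=9620 g(16,0)=8502 g(16,2)=3432
t=17: g(17,-17)=1 g(17,-15)=17 g(17,-13)=136 g(17,-11)=679 g(17,-9)=2363 g(17,-7)=6052 g(17,-5)=11696 g(17,-3)=17068 g(17,-1)=18122 g(17,1)=11934
t=18: g(18,-18)=1 g(18,-16)=18 g(18,-14)=153 g(18,-12)=815 g(18,-10)=3042 g(18,-8)=8415 g(18,-6)=17748 g(18,-4)=28764 g(18,-2)=35190 g(18,0)=30056 g(18,2)=11934
t=19: g(19,-19)=1 g(19,-17)=19 g(19,-15)=171 g(19,-13)=968 g(19,-11)=3857 g(19,-9)=11457 g(19,-7)=26163 g(19,-5)=46512 g(19,-3)=63954 g(19,-1)=65246 g(19,1)=41990
t=20: g(20,-20)=1 g(20,-18)=20 g(20,-16)=190 g(20,-14)=1139 g(20,-12)=4825 g(20,-10)=15314 g(20,-8)=37620 g(20,-6)=72675 g(20,-4)=110466 g(20,-2)=129200 g(20,0)=107236 g(20,2)=41990
t=21: g(21,-21)=1 g(21,-19)=21 g(21,-17)=210 g(21,-15)=1329 g(21,-13)=5964 g(21,-11)=20139 g(21,-9)=52934 g(21,-7)=110295 g(21,-5)=183141 g(21,-3)=239666 g(21,-1)=236436 g(21,1)=149226
t=22: g(22,-22)=1 g(22,-20)=22 g(22,-18)=231 g(22,-16)=1539 g(22,-14)=7293 g(22,-12)=26103 g(22,-10)=73073 g(22,-8)=163229 g(22,-6)=293436 g(22,-4)=422807 g(22,-2)=476102 g(22,0)=385662 g(22,2)=149226
t=23: g(23,-23)=1 g(23,-21)=23 g(23,-19)=253 g(23,-17)=1770 g(23,-15)=8832 g(23,-13)=33396 g(23,-11)=99176 g(23,-9)=236302 g(23,-7)=456665 g(23,-5)=716243 g(23,-3)=898909 g(23,-1)=861764 g(23,1)=534888
t=24: g(24,-24)=1 g(24,-22)=24 g(24,-20)=276 g(24,-18)=2023 g(24,-16)=10602 g(24,-14)=42228 g(24,-12)=132572 g(24,-10)=335478 g(24,-8)=692967 g(24,-6)=1172908 g(24,-4)=1615152 g(24,-2)=1760673 g(24,0)=1396652 g(24,2)=534888
t=25: g(25,-25)=1 g(25,-23)=25 g(25,-21)=300 g(25,-19)=2299 g(25,-17)=12625 g(25,-15)=52830 g(25,-13)=174800 g(25,-11)=468050 g(25,-9)=1028445 g(25,-7)=1865875 g(25,-5)=2788060 g(25,-3)=3375825 g(25,-1)=3157325 g(25,1)=1931540
t=26: g(26,-26)=1 g(26,-24)=26 g(26,-22)=325 g(26,-20)=2599 g(26,-18)=14924 g(26,-16)=65455 g(26,-14)=227630 g(26,-12)=642850 g(26,-10)=1496495 g(26,-8)=2894320 g(26,-6)=4653935 g(26,-4)=6163885 g(26,-2)=6533150 g(26,0)=5088865 g(26,2)=1931540
t=27: g(27,-27)=1 g(27,-25)=27 g(27,-23)=351 g(27,-21)=2924 g(27,-19)=17523 g(27,-17)=80379 g(27,-15)=293085 g(27,-13)=870480 g(27,-11)=2139345 g(27,-9)=4390815 g(27,-7)=7548255 g(27,-5)=10817820 g(27,-3)=12697035 g(27,-1)=11622015 g(27,1)=7020405
t=28: g(28,-28)=1 g(28,-26)=28 g(28,-24)=378 g(28,-22)=3275 g(28,-20)=20447 g(28,-18)=97902 g(28,-16)=373464 g(28,-14)=1163565 g(28,-12)=3009825 g(28,-10)=6530160 g(28,-8)=11939070 g(28,-6)=18366075 g(28,-4)=23514855 g(28,-2)=24319050 g(28,0)=18642420 g(28,2)=7020405
t=29: g(29,-29)=1 g(29,-27)=29 g(29,-25)=406 g(29,-23)=3653 g(29,-21)=23722 g(29,-19)=118349 g(29,-17)=471366 g(29,-15)=1537029 g(29,-13)=4173390 g(29,-11)=9539985 g(29,-9)=18469230 g(29,-7)=30305145 g(29,-5)=41880930 g(29,-3)=47833905 g(29,-1)=42961470 g(29,1)=25662825
Paths never hitting 3: Σ_s g(29,s) = 222981435
Paths hitting 3: 2^29 - 222981435 = 313889477
P = 313889477/536870912 = 313889477/536870912

Answer: 313889477/536870912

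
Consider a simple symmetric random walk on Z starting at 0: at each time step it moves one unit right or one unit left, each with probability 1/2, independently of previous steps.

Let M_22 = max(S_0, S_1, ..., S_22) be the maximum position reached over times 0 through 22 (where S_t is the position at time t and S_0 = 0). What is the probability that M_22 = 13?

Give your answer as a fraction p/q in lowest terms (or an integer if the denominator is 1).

Answer: 7315/4194304

Derivation:
Let M_22 = max(S_0,...,S_22). Use the reflection principle: for j ≥ 1, #{paths with M_22 ≥ j} = #{S_22 ≥ j} + #{S_22 ≥ j+1}.
By reflection, #{M_22 ≥ 13} = #{S_22 ≥ 13} + #{S_22 ≥ 14} = 9109 + 9109 = 18218.
#{M_22 ≥ 14} = #{S_22 ≥ 14} + #{S_22 ≥ 15} = 9109 + 1794 = 10903.
#{M_22 = 13} = 18218 - 10903 = 7315.
P(M_22 = 13) = 7315/4194304 = 7315/4194304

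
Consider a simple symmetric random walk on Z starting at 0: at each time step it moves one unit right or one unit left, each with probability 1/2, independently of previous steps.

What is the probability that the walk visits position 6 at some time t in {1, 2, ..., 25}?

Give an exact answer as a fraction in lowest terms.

Count via complement. Let g(t,s) = #length-t paths at position s with S_1..S_t all ≠ 6.
g(t,s) = g(t-1,s-1) + g(t-1,s+1) for s ≠ 6; g(t,6) = 0.
t=0: g(0,0)=1
t=1: g(1,-1)=1 g(1,1)=1
t=2: g(2,-2)=1 g(2,0)=2 g(2,2)=1
t=3: g(3,-3)=1 g(3,-1)=3 g(3,1)=3 g(3,3)=1
t=4: g(4,-4)=1 g(4,-2)=4 g(4,0)=6 g(4,2)=4 g(4,4)=1
t=5: g(5,-5)=1 g(5,-3)=5 g(5,-1)=10 g(5,1)=10 g(5,3)=5 g(5,5)=1
t=6: g(6,-6)=1 g(6,-4)=6 g(6,-2)=15 g(6,0)=20 g(6,2)=15 g(6,4)=6
t=7: g(7,-7)=1 g(7,-5)=7 g(7,-3)=21 g(7,-1)=35 g(7,1)=35 g(7,3)=21 g(7,5)=6
t=8: g(8,-8)=1 g(8,-6)=8 g(8,-4)=28 g(8,-2)=56 g(8,0)=70 g(8,2)=56 g(8,4)=27
t=9: g(9,-9)=1 g(9,-7)=9 g(9,-5)=36 g(9,-3)=84 g(9,-1)=126 g(9,1)=126 g(9,3)=83 g(9,5)=27
t=10: g(10,-10)=1 g(10,-8)=10 g(10,-6)=45 g(10,-4)=120 g(10,-2)=210 g(10,0)=252 g(10,2)=209 g(10,4)=110
t=11: g(11,-11)=1 g(11,-9)=11 g(11,-7)=55 g(11,-5)=165 g(11,-3)=330 g(11,-1)=462 g(11,1)=461 g(11,3)=319 g(11,5)=110
t=12: g(12,-12)=1 g(12,-10)=12 g(12,-8)=66 g(12,-6)=220 g(12,-4)=495 g(12,-2)=792 g(12,0)=923 g(12,2)=780 g(12,4)=429
t=13: g(13,-13)=1 g(13,-11)=13 g(13,-9)=78 g(13,-7)=286 g(13,-5)=715 g(13,-3)=1287 g(13,-1)=1715 g(13,1)=1703 g(13,3)=1209 g(13,5)=429
t=14: g(14,-14)=1 g(14,-12)=14 g(14,-10)=91 g(14,-8)=364 g(14,-6)=1001 g(14,-4)=2002 g(14,-2)=3002 g(14,0)=3418 g(14,2)=2912 g(14,4)=1638
t=15: g(15,-15)=1 g(15,-13)=15 g(15,-11)=105 g(15,-9)=455 g(15,-7)=1365 g(15,-5)=3003 g(15,-3)=5004 g(15,-1)=6420 g(15,1)=6330 g(15,3)=4550 g(15,5)=1638
t=16: g(16,-16)=1 g(16,-14)=16 g(16,-12)=120 g(16,-10)=560 g(16,-8)=1820 g(16,-6)=4368 g(16,-4)=8007 g(16,-2)=11424 g(16,0)=12750 g(16,2)=10880 g(16,4)=6188
t=17: g(17,-17)=1 g(17,-15)=17 g(17,-13)=136 g(17,-11)=680 g(17,-9)=2380 g(17,-7)=6188 g(17,-5)=12375 g(17,-3)=19431 g(17,-1)=24174 g(17,1)=23630 g(17,3)=17068 g(17,5)=6188
t=18: g(18,-18)=1 g(18,-16)=18 g(18,-14)=153 g(18,-12)=816 g(18,-10)=3060 g(18,-8)=8568 g(18,-6)=18563 g(18,-4)=31806 g(18,-2)=43605 g(18,0)=47804 g(18,2)=40698 g(18,4)=23256
t=19: g(19,-19)=1 g(19,-17)=19 g(19,-15)=171 g(19,-13)=969 g(19,-11)=3876 g(19,-9)=11628 g(19,-7)=27131 g(19,-5)=50369 g(19,-3)=75411 g(19,-1)=91409 g(19,1)=88502 g(19,3)=63954 g(19,5)=23256
t=20: g(20,-20)=1 g(20,-18)=20 g(20,-16)=190 g(20,-14)=1140 g(20,-12)=4845 g(20,-10)=15504 g(20,-8)=38759 g(20,-6)=77500 g(20,-4)=125780 g(20,-2)=166820 g(20,0)=179911 g(20,2)=152456 g(20,4)=87210
t=21: g(21,-21)=1 g(21,-19)=21 g(21,-17)=210 g(21,-15)=1330 g(21,-13)=5985 g(21,-11)=20349 g(21,-9)=54263 g(21,-7)=116259 g(21,-5)=203280 g(21,-3)=292600 g(21,-1)=346731 g(21,1)=332367 g(21,3)=239666 g(21,5)=87210
t=22: g(22,-22)=1 g(22,-20)=22 g(22,-18)=231 g(22,-16)=1540 g(22,-14)=7315 g(22,-12)=26334 g(22,-10)=74612 g(22,-8)=170522 g(22,-6)=319539 g(22,-4)=495880 g(22,-2)=639331 g(22,0)=679098 g(22,2)=572033 g(22,4)=326876
t=23: g(23,-23)=1 g(23,-21)=23 g(23,-19)=253 g(23,-17)=1771 g(23,-15)=8855 g(23,-13)=33649 g(23,-11)=100946 g(23,-9)=245134 g(23,-7)=490061 g(23,-5)=815419 g(23,-3)=1135211 g(23,-1)=1318429 g(23,1)=1251131 g(23,3)=898909 g(23,5)=326876
t=24: g(24,-24)=1 g(24,-22)=24 g(24,-20)=276 g(24,-18)=2024 g(24,-16)=10626 g(24,-14)=42504 g(24,-12)=134595 g(24,-10)=346080 g(24,-8)=735195 g(24,-6)=1305480 g(24,-4)=1950630 g(24,-2)=2453640 g(24,0)=2569560 g(24,2)=2150040 g(24,4)=1225785
t=25: g(25,-25)=1 g(25,-23)=25 g(25,-21)=300 g(25,-19)=2300 g(25,-17)=12650 g(25,-15)=53130 g(25,-13)=177099 g(25,-11)=480675 g(25,-9)=1081275 g(25,-7)=2040675 g(25,-5)=3256110 g(25,-3)=4404270 g(25,-1)=5023200 g(25,1)=4719600 g(25,3)=3375825 g(25,5)=1225785
Paths never hitting 6: Σ_s g(25,s) = 25852920
Paths hitting 6: 2^25 - 25852920 = 7701512
P = 7701512/33554432 = 962689/4194304

Answer: 962689/4194304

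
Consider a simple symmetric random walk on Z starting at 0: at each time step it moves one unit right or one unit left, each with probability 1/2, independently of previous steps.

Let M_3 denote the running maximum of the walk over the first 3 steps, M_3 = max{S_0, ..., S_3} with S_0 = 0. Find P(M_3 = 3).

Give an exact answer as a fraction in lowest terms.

Answer: 1/8

Derivation:
Let M_3 = max(S_0,...,S_3). Use the reflection principle: for j ≥ 1, #{paths with M_3 ≥ j} = #{S_3 ≥ j} + #{S_3 ≥ j+1}.
By reflection, #{M_3 ≥ 3} = #{S_3 ≥ 3} + #{S_3 ≥ 4} = 1 + 0 = 1.
#{M_3 ≥ 4} = #{S_3 ≥ 4} + #{S_3 ≥ 5} = 0 + 0 = 0.
#{M_3 = 3} = 1 - 0 = 1.
P(M_3 = 3) = 1/8 = 1/8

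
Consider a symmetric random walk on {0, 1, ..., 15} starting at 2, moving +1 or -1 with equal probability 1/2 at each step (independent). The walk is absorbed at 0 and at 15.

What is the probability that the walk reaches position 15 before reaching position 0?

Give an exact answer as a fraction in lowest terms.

Symmetric walk (p = 1/2): the harmonic-function argument gives P(hit 15 before 0 | start at 2) = a/N.
P = 2/15 = 2/15

Answer: 2/15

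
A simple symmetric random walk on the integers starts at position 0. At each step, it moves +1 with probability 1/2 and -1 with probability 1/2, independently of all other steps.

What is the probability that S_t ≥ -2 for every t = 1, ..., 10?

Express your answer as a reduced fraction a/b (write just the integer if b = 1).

Answer: 21/32

Derivation:
Let f(t,s) = #length-t paths at position s with S_1..S_t all ≥ -2.
f(t,s) = f(t-1,s-1) + f(t-1,s+1) for s ≥ -2; f(t,s) = 0 for s < -2.
t=0: f(0,0)=1
t=1: f(1,-1)=1 f(1,1)=1
t=2: f(2,-2)=1 f(2,0)=2 f(2,2)=1
t=3: f(3,-1)=3 f(3,1)=3 f(3,3)=1
t=4: f(4,-2)=3 f(4,0)=6 f(4,2)=4 f(4,4)=1
t=5: f(5,-1)=9 f(5,1)=10 f(5,3)=5 f(5,5)=1
t=6: f(6,-2)=9 f(6,0)=19 f(6,2)=15 f(6,4)=6 f(6,6)=1
t=7: f(7,-1)=28 f(7,1)=34 f(7,3)=21 f(7,5)=7 f(7,7)=1
t=8: f(8,-2)=28 f(8,0)=62 f(8,2)=55 f(8,4)=28 f(8,6)=8 f(8,8)=1
t=9: f(9,-1)=90 f(9,1)=117 f(9,3)=83 f(9,5)=36 f(9,7)=9 f(9,9)=1
t=10: f(10,-2)=90 f(10,0)=207 f(10,2)=200 f(10,4)=119 f(10,6)=45 f(10,8)=10 f(10,10)=1
Σ_s f(10,s) = 672
P = 672/1024 = 21/32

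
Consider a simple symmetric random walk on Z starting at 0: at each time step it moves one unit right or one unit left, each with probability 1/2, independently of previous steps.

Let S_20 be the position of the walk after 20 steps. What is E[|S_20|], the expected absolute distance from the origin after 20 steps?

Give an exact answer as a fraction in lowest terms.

S_20 takes values m ≡ 0 (mod 2) with |m| ≤ 20; P(S_20=m) = C(20,(20+m)/2)/2^20.
Total paths: 2^20 = 1048576
Distribution: P(S=-20)=1/1048576, P(S=-18)=20/1048576, P(S=-16)=190/1048576, P(S=-14)=1140/1048576, P(S=-12)=4845/1048576, P(S=-10)=15504/1048576, P(S=-8)=38760/1048576, P(S=-6)=77520/1048576, P(S=-4)=125970/1048576, P(S=-2)=167960/1048576, P(S=0)=184756/1048576, P(S=2)=167960/1048576, P(S=4)=125970/1048576, P(S=6)=77520/1048576, P(S=8)=38760/1048576, P(S=10)=15504/1048576, P(S=12)=4845/1048576, P(S=14)=1140/1048576, P(S=16)=190/1048576, P(S=18)=20/1048576, P(S=20)=1/1048576
E[|S_20|] = Σ_m |m|·P(S_20=m) = 3695120/1048576 = 230945/65536

Answer: 230945/65536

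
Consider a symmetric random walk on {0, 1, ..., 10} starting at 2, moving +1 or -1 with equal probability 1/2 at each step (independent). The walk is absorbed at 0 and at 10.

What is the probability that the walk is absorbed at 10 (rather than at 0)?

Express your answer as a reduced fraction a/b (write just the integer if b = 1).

Symmetric walk (p = 1/2): the harmonic-function argument gives P(hit 10 before 0 | start at 2) = a/N.
P = 2/10 = 1/5

Answer: 1/5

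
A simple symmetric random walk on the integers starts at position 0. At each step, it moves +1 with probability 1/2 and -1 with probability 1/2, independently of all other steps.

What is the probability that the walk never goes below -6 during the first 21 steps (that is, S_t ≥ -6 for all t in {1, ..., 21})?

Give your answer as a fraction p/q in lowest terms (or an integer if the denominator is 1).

Answer: 227069/262144

Derivation:
Let f(t,s) = #length-t paths at position s with S_1..S_t all ≥ -6.
f(t,s) = f(t-1,s-1) + f(t-1,s+1) for s ≥ -6; f(t,s) = 0 for s < -6.
t=0: f(0,0)=1
t=1: f(1,-1)=1 f(1,1)=1
t=2: f(2,-2)=1 f(2,0)=2 f(2,2)=1
t=3: f(3,-3)=1 f(3,-1)=3 f(3,1)=3 f(3,3)=1
t=4: f(4,-4)=1 f(4,-2)=4 f(4,0)=6 f(4,2)=4 f(4,4)=1
t=5: f(5,-5)=1 f(5,-3)=5 f(5,-1)=10 f(5,1)=10 f(5,3)=5 f(5,5)=1
t=6: f(6,-6)=1 f(6,-4)=6 f(6,-2)=15 f(6,0)=20 f(6,2)=15 f(6,4)=6 f(6,6)=1
t=7: f(7,-5)=7 f(7,-3)=21 f(7,-1)=35 f(7,1)=35 f(7,3)=21 f(7,5)=7 f(7,7)=1
t=8: f(8,-6)=7 f(8,-4)=28 f(8,-2)=56 f(8,0)=70 f(8,2)=56 f(8,4)=28 f(8,6)=8 f(8,8)=1
t=9: f(9,-5)=35 f(9,-3)=84 f(9,-1)=126 f(9,1)=126 f(9,3)=84 f(9,5)=36 f(9,7)=9 f(9,9)=1
t=10: f(10,-6)=35 f(10,-4)=119 f(10,-2)=210 f(10,0)=252 f(10,2)=210 f(10,4)=120 f(10,6)=45 f(10,8)=10 f(10,10)=1
t=11: f(11,-5)=154 f(11,-3)=329 f(11,-1)=462 f(11,1)=462 f(11,3)=330 f(11,5)=165 f(11,7)=55 f(11,9)=11 f(11,11)=1
t=12: f(12,-6)=154 f(12,-4)=483 f(12,-2)=791 f(12,0)=924 f(12,2)=792 f(12,4)=495 f(12,6)=220 f(12,8)=66 f(12,10)=12 f(12,12)=1
t=13: f(13,-5)=637 f(13,-3)=1274 f(13,-1)=1715 f(13,1)=1716 f(13,3)=1287 f(13,5)=715 f(13,7)=286 f(13,9)=78 f(13,11)=13 f(13,13)=1
t=14: f(14,-6)=637 f(14,-4)=1911 f(14,-2)=2989 f(14,0)=3431 f(14,2)=3003 f(14,4)=2002 f(14,6)=1001 f(14,8)=364 f(14,10)=91 f(14,12)=14 f(14,14)=1
t=15: f(15,-5)=2548 f(15,-3)=4900 f(15,-1)=6420 f(15,1)=6434 f(15,3)=5005 f(15,5)=3003 f(15,7)=1365 f(15,9)=455 f(15,11)=105 f(15,13)=15 f(15,15)=1
t=16: f(16,-6)=2548 f(16,-4)=7448 f(16,-2)=11320 f(16,0)=12854 f(16,2)=11439 f(16,4)=8008 f(16,6)=4368 f(16,8)=1820 f(16,10)=560 f(16,12)=120 f(16,14)=16 f(16,16)=1
t=17: f(17,-5)=9996 f(17,-3)=18768 f(17,-1)=24174 f(17,1)=24293 f(17,3)=19447 f(17,5)=12376 f(17,7)=6188 f(17,9)=2380 f(17,11)=680 f(17,13)=136 f(17,15)=17 f(17,17)=1
t=18: f(18,-6)=9996 f(18,-4)=28764 f(18,-2)=42942 f(18,0)=48467 f(18,2)=43740 f(18,4)=31823 f(18,6)=18564 f(18,8)=8568 f(18,10)=3060 f(18,12)=816 f(18,14)=153 f(18,16)=18 f(18,18)=1
t=19: f(19,-5)=38760 f(19,-3)=71706 f(19,-1)=91409 f(19,1)=92207 f(19,3)=75563 f(19,5)=50387 f(19,7)=27132 f(19,9)=11628 f(19,11)=3876 f(19,13)=969 f(19,15)=171 f(19,17)=19 f(19,19)=1
t=20: f(20,-6)=38760 f(20,-4)=110466 f(20,-2)=163115 f(20,0)=183616 f(20,2)=167770 f(20,4)=125950 f(20,6)=77519 f(20,8)=38760 f(20,10)=15504 f(20,12)=4845 f(20,14)=1140 f(20,16)=190 f(20,18)=20 f(20,20)=1
t=21: f(21,-5)=149226 f(21,-3)=273581 f(21,-1)=346731 f(21,1)=351386 f(21,3)=293720 f(21,5)=203469 f(21,7)=116279 f(21,9)=54264 f(21,11)=20349 f(21,13)=5985 f(21,15)=1330 f(21,17)=210 f(21,19)=21 f(21,21)=1
Σ_s f(21,s) = 1816552
P = 1816552/2097152 = 227069/262144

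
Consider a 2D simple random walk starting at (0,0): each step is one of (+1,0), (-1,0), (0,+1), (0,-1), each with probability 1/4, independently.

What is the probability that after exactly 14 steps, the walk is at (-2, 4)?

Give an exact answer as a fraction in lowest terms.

Let h be the number of horizontal steps (so 14-h are vertical). To end at (-2,4) need (h-2)/2 right-steps and ((14-h)+4)/2 up-steps.
Sum over h with 2 ≤ h ≤ 10, h ≡ 0 (mod 2), 14-h ≡ 0 (mod 2):
h=2: C(14,2)·C(2,0)·C(12,8) = 91·1·495 = 45045
h=4: C(14,4)·C(4,1)·C(10,7) = 1001·4·120 = 480480
h=6: C(14,6)·C(6,2)·C(8,6) = 3003·15·28 = 1261260
h=8: C(14,8)·C(8,3)·C(6,5) = 3003·56·6 = 1009008
h=10: C(14,10)·C(10,4)·C(4,4) = 1001·210·1 = 210210
Total favorable: 3006003
Total paths: 4^14 = 268435456
P = 3006003/268435456 = 3006003/268435456

Answer: 3006003/268435456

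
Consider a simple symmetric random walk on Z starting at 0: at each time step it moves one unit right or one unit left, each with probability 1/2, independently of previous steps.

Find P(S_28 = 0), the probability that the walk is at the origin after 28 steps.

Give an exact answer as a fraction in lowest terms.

To return to 0 after 28 steps: need exactly 14 steps of +1 and 14 of -1.
Favorable paths: C(28,14) = 40116600
Total paths: 2^28 = 268435456
P = 40116600/268435456 = 5014575/33554432

Answer: 5014575/33554432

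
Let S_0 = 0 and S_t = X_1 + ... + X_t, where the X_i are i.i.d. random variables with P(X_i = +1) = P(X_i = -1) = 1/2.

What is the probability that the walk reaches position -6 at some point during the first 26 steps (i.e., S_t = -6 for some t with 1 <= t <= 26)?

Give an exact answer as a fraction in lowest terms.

Count via complement. Let g(t,s) = #length-t paths at position s with S_1..S_t all ≠ -6.
g(t,s) = g(t-1,s-1) + g(t-1,s+1) for s ≠ -6; g(t,-6) = 0.
t=0: g(0,0)=1
t=1: g(1,-1)=1 g(1,1)=1
t=2: g(2,-2)=1 g(2,0)=2 g(2,2)=1
t=3: g(3,-3)=1 g(3,-1)=3 g(3,1)=3 g(3,3)=1
t=4: g(4,-4)=1 g(4,-2)=4 g(4,0)=6 g(4,2)=4 g(4,4)=1
t=5: g(5,-5)=1 g(5,-3)=5 g(5,-1)=10 g(5,1)=10 g(5,3)=5 g(5,5)=1
t=6: g(6,-4)=6 g(6,-2)=15 g(6,0)=20 g(6,2)=15 g(6,4)=6 g(6,6)=1
t=7: g(7,-5)=6 g(7,-3)=21 g(7,-1)=35 g(7,1)=35 g(7,3)=21 g(7,5)=7 g(7,7)=1
t=8: g(8,-4)=27 g(8,-2)=56 g(8,0)=70 g(8,2)=56 g(8,4)=28 g(8,6)=8 g(8,8)=1
t=9: g(9,-5)=27 g(9,-3)=83 g(9,-1)=126 g(9,1)=126 g(9,3)=84 g(9,5)=36 g(9,7)=9 g(9,9)=1
t=10: g(10,-4)=110 g(10,-2)=209 g(10,0)=252 g(10,2)=210 g(10,4)=120 g(10,6)=45 g(10,8)=10 g(10,10)=1
t=11: g(11,-5)=110 g(11,-3)=319 g(11,-1)=461 g(11,1)=462 g(11,3)=330 g(11,5)=165 g(11,7)=55 g(11,9)=11 g(11,11)=1
t=12: g(12,-4)=429 g(12,-2)=780 g(12,0)=923 g(12,2)=792 g(12,4)=495 g(12,6)=220 g(12,8)=66 g(12,10)=12 g(12,12)=1
t=13: g(13,-5)=429 g(13,-3)=1209 g(13,-1)=1703 g(13,1)=1715 g(13,3)=1287 g(13,5)=715 g(13,7)=286 g(13,9)=78 g(13,11)=13 g(13,13)=1
t=14: g(14,-4)=1638 g(14,-2)=2912 g(14,0)=3418 g(14,2)=3002 g(14,4)=2002 g(14,6)=1001 g(14,8)=364 g(14,10)=91 g(14,12)=14 g(14,14)=1
t=15: g(15,-5)=1638 g(15,-3)=4550 g(15,-1)=6330 g(15,1)=6420 g(15,3)=5004 g(15,5)=3003 g(15,7)=1365 g(15,9)=455 g(15,11)=105 g(15,13)=15 g(15,15)=1
t=16: g(16,-4)=6188 g(16,-2)=10880 g(16,0)=12750 g(16,2)=11424 g(16,4)=8007 g(16,6)=4368 g(16,8)=1820 g(16,10)=560 g(16,12)=120 g(16,14)=16 g(16,16)=1
t=17: g(17,-5)=6188 g(17,-3)=17068 g(17,-1)=23630 g(17,1)=24174 g(17,3)=19431 g(17,5)=12375 g(17,7)=6188 g(17,9)=2380 g(17,11)=680 g(17,13)=136 g(17,15)=17 g(17,17)=1
t=18: g(18,-4)=23256 g(18,-2)=40698 g(18,0)=47804 g(18,2)=43605 g(18,4)=31806 g(18,6)=18563 g(18,8)=8568 g(18,10)=3060 g(18,12)=816 g(18,14)=153 g(18,16)=18 g(18,18)=1
t=19: g(19,-5)=23256 g(19,-3)=63954 g(19,-1)=88502 g(19,1)=91409 g(19,3)=75411 g(19,5)=50369 g(19,7)=27131 g(19,9)=11628 g(19,11)=3876 g(19,13)=969 g(19,15)=171 g(19,17)=19 g(19,19)=1
t=20: g(20,-4)=87210 g(20,-2)=152456 g(20,0)=179911 g(20,2)=166820 g(20,4)=125780 g(20,6)=77500 g(20,8)=38759 g(20,10)=15504 g(20,12)=4845 g(20,14)=1140 g(20,16)=190 g(20,18)=20 g(20,20)=1
t=21: g(21,-5)=87210 g(21,-3)=239666 g(21,-1)=332367 g(21,1)=346731 g(21,3)=292600 g(21,5)=203280 g(21,7)=116259 g(21,9)=54263 g(21,11)=20349 g(21,13)=5985 g(21,15)=1330 g(21,17)=210 g(21,19)=21 g(21,21)=1
t=22: g(22,-4)=326876 g(22,-2)=572033 g(22,0)=679098 g(22,2)=639331 g(22,4)=495880 g(22,6)=319539 g(22,8)=170522 g(22,10)=74612 g(22,12)=26334 g(22,14)=7315 g(22,16)=1540 g(22,18)=231 g(22,20)=22 g(22,22)=1
t=23: g(23,-5)=326876 g(23,-3)=898909 g(23,-1)=1251131 g(23,1)=1318429 g(23,3)=1135211 g(23,5)=815419 g(23,7)=490061 g(23,9)=245134 g(23,11)=100946 g(23,13)=33649 g(23,15)=8855 g(23,17)=1771 g(23,19)=253 g(23,21)=23 g(23,23)=1
t=24: g(24,-4)=1225785 g(24,-2)=2150040 g(24,0)=2569560 g(24,2)=2453640 g(24,4)=1950630 g(24,6)=1305480 g(24,8)=735195 g(24,10)=346080 g(24,12)=134595 g(24,14)=42504 g(24,16)=10626 g(24,18)=2024 g(24,20)=276 g(24,22)=24 g(24,24)=1
t=25: g(25,-5)=1225785 g(25,-3)=3375825 g(25,-1)=4719600 g(25,1)=5023200 g(25,3)=4404270 g(25,5)=3256110 g(25,7)=2040675 g(25,9)=1081275 g(25,11)=480675 g(25,13)=177099 g(25,15)=53130 g(25,17)=12650 g(25,19)=2300 g(25,21)=300 g(25,23)=25 g(25,25)=1
t=26: g(26,-4)=4601610 g(26,-2)=8095425 g(26,0)=9742800 g(26,2)=9427470 g(26,4)=7660380 g(26,6)=5296785 g(26,8)=3121950 g(26,10)=1561950 g(26,12)=657774 g(26,14)=230229 g(26,16)=65780 g(26,18)=14950 g(26,20)=2600 g(26,22)=325 g(26,24)=26 g(26,26)=1
Paths never hitting -6: Σ_s g(26,s) = 50480055
Paths hitting -6: 2^26 - 50480055 = 16628809
P = 16628809/67108864 = 16628809/67108864

Answer: 16628809/67108864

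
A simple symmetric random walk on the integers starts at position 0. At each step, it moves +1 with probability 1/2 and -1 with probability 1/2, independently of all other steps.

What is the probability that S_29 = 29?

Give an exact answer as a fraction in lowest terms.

To reach position 29 after 29 steps: need 29 steps of +1 and 0 of -1.
Favorable paths: C(29,29) = 1
Total paths: 2^29 = 536870912
P = 1/536870912 = 1/536870912

Answer: 1/536870912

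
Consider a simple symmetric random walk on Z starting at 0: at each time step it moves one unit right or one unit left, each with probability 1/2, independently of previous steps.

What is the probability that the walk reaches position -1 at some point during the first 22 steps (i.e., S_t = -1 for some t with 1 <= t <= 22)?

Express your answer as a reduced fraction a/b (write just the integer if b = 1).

Answer: 436109/524288

Derivation:
Count via complement. Let g(t,s) = #length-t paths at position s with S_1..S_t all ≠ -1.
g(t,s) = g(t-1,s-1) + g(t-1,s+1) for s ≠ -1; g(t,-1) = 0.
t=0: g(0,0)=1
t=1: g(1,1)=1
t=2: g(2,0)=1 g(2,2)=1
t=3: g(3,1)=2 g(3,3)=1
t=4: g(4,0)=2 g(4,2)=3 g(4,4)=1
t=5: g(5,1)=5 g(5,3)=4 g(5,5)=1
t=6: g(6,0)=5 g(6,2)=9 g(6,4)=5 g(6,6)=1
t=7: g(7,1)=14 g(7,3)=14 g(7,5)=6 g(7,7)=1
t=8: g(8,0)=14 g(8,2)=28 g(8,4)=20 g(8,6)=7 g(8,8)=1
t=9: g(9,1)=42 g(9,3)=48 g(9,5)=27 g(9,7)=8 g(9,9)=1
t=10: g(10,0)=42 g(10,2)=90 g(10,4)=75 g(10,6)=35 g(10,8)=9 g(10,10)=1
t=11: g(11,1)=132 g(11,3)=165 g(11,5)=110 g(11,7)=44 g(11,9)=10 g(11,11)=1
t=12: g(12,0)=132 g(12,2)=297 g(12,4)=275 g(12,6)=154 g(12,8)=54 g(12,10)=11 g(12,12)=1
t=13: g(13,1)=429 g(13,3)=572 g(13,5)=429 g(13,7)=208 g(13,9)=65 g(13,11)=12 g(13,13)=1
t=14: g(14,0)=429 g(14,2)=1001 g(14,4)=1001 g(14,6)=637 g(14,8)=273 g(14,10)=77 g(14,12)=13 g(14,14)=1
t=15: g(15,1)=1430 g(15,3)=2002 g(15,5)=1638 g(15,7)=910 g(15,9)=350 g(15,11)=90 g(15,13)=14 g(15,15)=1
t=16: g(16,0)=1430 g(16,2)=3432 g(16,4)=3640 g(16,6)=2548 g(16,8)=1260 g(16,10)=440 g(16,12)=104 g(16,14)=15 g(16,16)=1
t=17: g(17,1)=4862 g(17,3)=7072 g(17,5)=6188 g(17,7)=3808 g(17,9)=1700 g(17,11)=544 g(17,13)=119 g(17,15)=16 g(17,17)=1
t=18: g(18,0)=4862 g(18,2)=11934 g(18,4)=13260 g(18,6)=9996 g(18,8)=5508 g(18,10)=2244 g(18,12)=663 g(18,14)=135 g(18,16)=17 g(18,18)=1
t=19: g(19,1)=16796 g(19,3)=25194 g(19,5)=23256 g(19,7)=15504 g(19,9)=7752 g(19,11)=2907 g(19,13)=798 g(19,15)=152 g(19,17)=18 g(19,19)=1
t=20: g(20,0)=16796 g(20,2)=41990 g(20,4)=48450 g(20,6)=38760 g(20,8)=23256 g(20,10)=10659 g(20,12)=3705 g(20,14)=950 g(20,16)=170 g(20,18)=19 g(20,20)=1
t=21: g(21,1)=58786 g(21,3)=90440 g(21,5)=87210 g(21,7)=62016 g(21,9)=33915 g(21,11)=14364 g(21,13)=4655 g(21,15)=1120 g(21,17)=189 g(21,19)=20 g(21,21)=1
t=22: g(22,0)=58786 g(22,2)=149226 g(22,4)=177650 g(22,6)=149226 g(22,8)=95931 g(22,10)=48279 g(22,12)=19019 g(22,14)=5775 g(22,16)=1309 g(22,18)=209 g(22,20)=21 g(22,22)=1
Paths never hitting -1: Σ_s g(22,s) = 705432
Paths hitting -1: 2^22 - 705432 = 3488872
P = 3488872/4194304 = 436109/524288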